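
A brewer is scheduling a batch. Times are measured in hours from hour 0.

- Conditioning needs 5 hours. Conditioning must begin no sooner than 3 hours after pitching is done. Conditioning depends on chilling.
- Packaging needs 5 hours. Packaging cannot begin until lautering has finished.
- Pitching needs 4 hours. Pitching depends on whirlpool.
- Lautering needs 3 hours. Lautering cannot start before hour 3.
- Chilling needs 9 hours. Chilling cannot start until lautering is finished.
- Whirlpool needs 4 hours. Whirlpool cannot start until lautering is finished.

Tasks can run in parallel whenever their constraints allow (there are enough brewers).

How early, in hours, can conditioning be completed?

22

Lautering waits on its own release at hour 3, so it starts at hour 3 and finishes at 3 + 3 = hour 6.
Chilling cannot begin until lautering (finishes hour 6). It runs from hour 6 to 6 + 9 = hour 15.
Whirlpool waits on lautering (finishes hour 6), so it starts at hour 6 and finishes at 6 + 4 = hour 10.
Pitching cannot begin until whirlpool (finishes hour 10). It runs from hour 10 to 10 + 4 = hour 14.
Conditioning has to wait for pitching (finishes hour 14, plus 3-hour gap → hour 17); chilling (finishes hour 15). The latest of these is hour 17, so conditioning runs hour 17 to 17 + 5 = hour 22.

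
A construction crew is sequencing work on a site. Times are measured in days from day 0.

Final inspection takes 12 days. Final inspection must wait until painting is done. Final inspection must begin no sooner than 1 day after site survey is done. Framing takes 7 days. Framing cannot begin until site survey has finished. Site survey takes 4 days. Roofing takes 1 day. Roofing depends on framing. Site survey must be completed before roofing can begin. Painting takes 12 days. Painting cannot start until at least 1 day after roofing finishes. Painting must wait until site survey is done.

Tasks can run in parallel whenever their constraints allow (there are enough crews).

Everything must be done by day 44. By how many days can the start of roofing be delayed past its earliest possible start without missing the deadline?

7

Site survey can start immediately at day 0; it finishes at day 4.
Framing cannot begin until site survey (finishes day 4). It runs from day 4 to 4 + 7 = day 11.
Roofing has to wait for framing (finishes day 11); site survey (finishes day 4). The latest of these is day 11, so roofing runs day 11 to 11 + 1 = day 12.

Working backward from the deadline:
Final inspection must finish by day 44; it takes 12 days, so it must start by 44 − 12 = day 32.
Painting feeds into final inspection (must start by day 32); so painting must finish by day 32 and therefore start by day 20.
Roofing feeds into painting (must start by day 20, minus 1-day gap → day 19); so roofing must finish by day 19 and therefore start by day 18.
So roofing can start as early as day 11 and as late as day 18, giving 18 − 11 = 7 days of slack.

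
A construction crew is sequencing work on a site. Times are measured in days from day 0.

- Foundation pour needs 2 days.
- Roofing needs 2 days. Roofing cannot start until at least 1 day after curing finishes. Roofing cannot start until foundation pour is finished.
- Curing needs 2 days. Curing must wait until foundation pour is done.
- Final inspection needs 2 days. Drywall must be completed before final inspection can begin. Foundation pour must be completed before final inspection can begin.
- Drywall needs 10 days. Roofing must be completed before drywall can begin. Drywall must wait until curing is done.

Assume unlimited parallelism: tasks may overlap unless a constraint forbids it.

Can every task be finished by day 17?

Foundation pour has no prerequisites, so it starts at day 0 and finishes at day 2.
After foundation pour (finishes day 2), curing can start at day 2 and finishes at day 4.
For roofing: curing (finishes day 4, plus 1-day gap → day 5); foundation pour (finishes day 2). Taking the maximum gives a start of day 5, and it finishes at 5 + 2 = day 7.
For drywall: roofing (finishes day 7); curing (finishes day 4). Taking the maximum gives a start of day 7, and it finishes at 7 + 10 = day 17.
For final inspection: drywall (finishes day 17); foundation pour (finishes day 2). Taking the maximum gives a start of day 17, and it finishes at 17 + 2 = day 19.
The earliest everything can be done is day 19, which is after the deadline of 17, so it is not possible.

No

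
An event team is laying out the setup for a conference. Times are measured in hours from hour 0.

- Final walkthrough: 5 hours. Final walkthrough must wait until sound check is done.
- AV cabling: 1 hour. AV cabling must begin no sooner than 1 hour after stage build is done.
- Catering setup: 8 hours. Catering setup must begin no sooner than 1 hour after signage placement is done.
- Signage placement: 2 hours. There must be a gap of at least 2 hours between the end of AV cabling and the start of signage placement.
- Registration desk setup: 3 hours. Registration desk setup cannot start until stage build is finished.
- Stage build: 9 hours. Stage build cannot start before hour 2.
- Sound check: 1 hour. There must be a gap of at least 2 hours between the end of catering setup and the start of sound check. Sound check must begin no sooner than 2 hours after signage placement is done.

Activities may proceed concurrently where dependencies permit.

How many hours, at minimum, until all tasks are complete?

Stage build waits on its own release at hour 2, so it starts at hour 2 and finishes at 2 + 9 = hour 11.
After stage build (finishes hour 11), registration desk setup can start at hour 11 and finishes at hour 14.
AV cabling waits on stage build (finishes hour 11, plus 1-hour gap → hour 12), so it starts at hour 12 and finishes at 12 + 1 = hour 13.
After AV cabling (finishes hour 13, plus 2-hour gap → hour 15), signage placement can start at hour 15 and finishes at hour 17.
Catering setup cannot begin until signage placement (finishes hour 17, plus 1-hour gap → hour 18). It runs from hour 18 to 18 + 8 = hour 26.
Sound check has to wait for catering setup (finishes hour 26, plus 2-hour gap → hour 28); signage placement (finishes hour 17, plus 2-hour gap → hour 19). The latest of these is hour 28, so sound check runs hour 28 to 28 + 1 = hour 29.
Final walkthrough cannot begin until sound check (finishes hour 29). It runs from hour 29 to 29 + 5 = hour 34.
All tasks are finished once the last one completes. Finish times: Stage build at 11, AV cabling at 13, Registration desk setup at 14, Signage placement at 17, Catering setup at 26, Sound check at 29, Final walkthrough at 34. The latest is hour 34.

34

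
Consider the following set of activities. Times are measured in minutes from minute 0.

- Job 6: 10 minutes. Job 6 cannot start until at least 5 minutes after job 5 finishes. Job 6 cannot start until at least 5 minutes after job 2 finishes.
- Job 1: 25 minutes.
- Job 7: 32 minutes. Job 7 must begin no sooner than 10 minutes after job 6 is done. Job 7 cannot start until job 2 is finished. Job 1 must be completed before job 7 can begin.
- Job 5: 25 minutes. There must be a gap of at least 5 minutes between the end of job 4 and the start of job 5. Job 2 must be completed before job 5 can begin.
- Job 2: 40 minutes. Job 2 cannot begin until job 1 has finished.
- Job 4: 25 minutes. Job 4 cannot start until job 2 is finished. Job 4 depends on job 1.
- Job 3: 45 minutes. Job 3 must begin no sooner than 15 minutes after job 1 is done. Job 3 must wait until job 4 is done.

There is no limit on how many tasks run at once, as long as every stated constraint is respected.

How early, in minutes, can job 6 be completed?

Job 1 has no prerequisites, so it starts at minute 0 and finishes at minute 25.
Job 2 cannot begin until job 1 (finishes minute 25). It runs from minute 25 to 25 + 40 = minute 65.
For job 4: job 2 (finishes minute 65); job 1 (finishes minute 25). Taking the maximum gives a start of minute 65, and it finishes at 65 + 25 = minute 90.
Job 5 has to wait for job 4 (finishes minute 90, plus 5-minute gap → minute 95); job 2 (finishes minute 65). The latest of these is minute 95, so job 5 runs minute 95 to 95 + 25 = minute 120.
Job 6 has to wait for job 5 (finishes minute 120, plus 5-minute gap → minute 125); job 2 (finishes minute 65, plus 5-minute gap → minute 70). The latest of these is minute 125, so job 6 runs minute 125 to 125 + 10 = minute 135.

135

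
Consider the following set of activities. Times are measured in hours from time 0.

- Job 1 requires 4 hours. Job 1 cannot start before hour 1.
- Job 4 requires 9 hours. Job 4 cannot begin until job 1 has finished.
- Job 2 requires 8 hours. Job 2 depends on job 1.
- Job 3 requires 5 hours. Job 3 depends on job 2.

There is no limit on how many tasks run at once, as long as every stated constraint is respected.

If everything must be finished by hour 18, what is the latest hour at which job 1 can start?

To finish by hour 18, job 3 (duration 5) must start no later than hour 13.
Job 2 has to be done before job 3 (must start by hour 13). That means finishing by hour 13, i.e. starting by 13 − 8 = hour 5.
Job 4 must finish by hour 18; it takes 9 hours, so it must start by 18 − 9 = hour 9.
Job 1 must finish in time for job 2 (must start by hour 5); job 4 (must start by hour 9). The tightest is hour 5, so job 1 must start by 5 − 4 = hour 1.

1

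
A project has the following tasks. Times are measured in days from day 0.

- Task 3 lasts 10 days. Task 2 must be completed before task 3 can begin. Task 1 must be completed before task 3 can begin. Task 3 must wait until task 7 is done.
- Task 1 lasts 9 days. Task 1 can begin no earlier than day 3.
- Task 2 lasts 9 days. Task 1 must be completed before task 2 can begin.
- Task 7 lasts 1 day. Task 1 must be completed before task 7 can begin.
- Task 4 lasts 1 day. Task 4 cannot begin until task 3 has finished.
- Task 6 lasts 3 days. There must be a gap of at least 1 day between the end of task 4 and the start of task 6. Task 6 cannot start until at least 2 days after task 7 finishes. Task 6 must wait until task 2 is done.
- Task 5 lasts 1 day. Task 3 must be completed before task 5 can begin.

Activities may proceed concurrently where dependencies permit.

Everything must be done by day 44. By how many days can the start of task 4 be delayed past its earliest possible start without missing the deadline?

After its own release at day 3, task 1 can start at day 3 and finishes at day 12.
Task 7 cannot begin until task 1 (finishes day 12). It runs from day 12 to 12 + 1 = day 13.
After task 1 (finishes day 12), task 2 can start at day 12 and finishes at day 21.
Task 3 cannot start until task 2 (finishes day 21); task 1 (finishes day 12); task 7 (finishes day 13). The controlling bound is day 21, so task 3 finishes at 21 + 10 = day 31.
Task 4 cannot begin until task 3 (finishes day 31). It runs from day 31 to 31 + 1 = day 32.

Working backward from the deadline:
Task 6 must finish by day 44; it takes 3 days, so it must start by 44 − 3 = day 41.
Task 4 feeds into task 6 (must start by day 41, minus 1-day gap → day 40); so task 4 must finish by day 40 and therefore start by day 39.
So task 4 can start as early as day 31 and as late as day 39, giving 39 − 31 = 8 days of slack.

8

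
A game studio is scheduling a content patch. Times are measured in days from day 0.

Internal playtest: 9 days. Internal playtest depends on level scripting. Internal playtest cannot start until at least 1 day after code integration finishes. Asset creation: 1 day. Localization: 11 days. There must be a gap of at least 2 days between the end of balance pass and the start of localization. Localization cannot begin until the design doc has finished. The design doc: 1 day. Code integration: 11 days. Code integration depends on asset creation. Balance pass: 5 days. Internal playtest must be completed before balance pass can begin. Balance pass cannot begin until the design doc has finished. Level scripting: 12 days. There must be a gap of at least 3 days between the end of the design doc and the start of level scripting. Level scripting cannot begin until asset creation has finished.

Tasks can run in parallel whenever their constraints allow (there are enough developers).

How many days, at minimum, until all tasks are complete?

Nothing blocks asset creation, so it runs from day 0 to day 1.
After asset creation (finishes day 1), code integration can start at day 1 and finishes at day 12.
The design doc has no prerequisites, so it starts at day 0 and finishes at day 1.
Level scripting needs all of the design doc (finishes day 1, plus 3-day gap → day 4); asset creation (finishes day 1). That puts its earliest start at day 4; it finishes at 4 + 12 = day 16.
For internal playtest: level scripting (finishes day 16); code integration (finishes day 12, plus 1-day gap → day 13). Taking the maximum gives a start of day 16, and it finishes at 16 + 9 = day 25.
Balance pass needs all of internal playtest (finishes day 25); the design doc (finishes day 1). That puts its earliest start at day 25; it finishes at 25 + 5 = day 30.
Localization has to wait for balance pass (finishes day 30, plus 2-day gap → day 32); the design doc (finishes day 1). The latest of these is day 32, so localization runs day 32 to 32 + 11 = day 43.
All tasks are finished once the last one completes. Finish times: The design doc at 1, Asset creation at 1, Level scripting at 16, Code integration at 12, Internal playtest at 25, Balance pass at 30, Localization at 43. The latest is day 43.

43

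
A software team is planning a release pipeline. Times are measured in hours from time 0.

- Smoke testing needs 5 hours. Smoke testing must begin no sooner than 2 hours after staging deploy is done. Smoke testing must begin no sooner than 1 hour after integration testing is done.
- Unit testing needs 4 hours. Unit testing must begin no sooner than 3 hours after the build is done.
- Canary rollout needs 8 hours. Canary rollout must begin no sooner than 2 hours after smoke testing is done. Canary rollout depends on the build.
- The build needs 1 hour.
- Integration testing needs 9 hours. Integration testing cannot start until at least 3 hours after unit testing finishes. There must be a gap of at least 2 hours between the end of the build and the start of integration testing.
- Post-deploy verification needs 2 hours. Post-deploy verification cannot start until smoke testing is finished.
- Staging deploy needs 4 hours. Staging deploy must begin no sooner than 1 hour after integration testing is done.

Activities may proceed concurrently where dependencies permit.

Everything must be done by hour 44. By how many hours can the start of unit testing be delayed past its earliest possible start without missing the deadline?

The build has no prerequisites, so it starts at hour 0 and finishes at hour 1.
After the build (finishes hour 1, plus 3-hour gap → hour 4), unit testing can start at hour 4 and finishes at hour 8.

Working backward from the deadline:
Canary rollout must finish by hour 44; it takes 8 hours, so it must start by 44 − 8 = hour 36.
Post-deploy verification has no dependents, so it just needs to finish by hour 44. Starting by 44 − 2 = hour 42 achieves that.
For smoke testing: canary rollout (must start by hour 36, minus 2-hour gap → hour 34); post-deploy verification (must start by hour 42). The most restrictive is hour 34; with a 5-hour duration, smoke testing must start by hour 29.
Staging deploy feeds into smoke testing (must start by hour 29, minus 2-hour gap → hour 27); so staging deploy must finish by hour 27 and therefore start by hour 23.
For integration testing: staging deploy (must start by hour 23, minus 1-hour gap → hour 22); smoke testing (must start by hour 29, minus 1-hour gap → hour 28). The most restrictive is hour 22; with a 9-hour duration, integration testing must start by hour 13.
Unit testing has to be done before integration testing (must start by hour 13, minus 3-hour gap → hour 10). That means finishing by hour 10, i.e. starting by 10 − 4 = hour 6.
So unit testing can start as early as hour 4 and as late as hour 6, giving 6 − 4 = 2 hours of slack.

2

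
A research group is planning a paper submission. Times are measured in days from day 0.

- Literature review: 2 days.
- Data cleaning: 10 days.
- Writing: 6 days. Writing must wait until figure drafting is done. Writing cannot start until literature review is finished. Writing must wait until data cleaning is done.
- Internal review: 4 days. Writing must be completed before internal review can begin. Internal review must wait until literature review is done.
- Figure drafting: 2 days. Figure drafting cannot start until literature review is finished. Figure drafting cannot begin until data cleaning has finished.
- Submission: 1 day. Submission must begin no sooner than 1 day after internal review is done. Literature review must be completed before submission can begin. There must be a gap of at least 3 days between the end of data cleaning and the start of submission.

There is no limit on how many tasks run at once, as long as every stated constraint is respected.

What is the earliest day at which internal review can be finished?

22

Data cleaning can start immediately at day 0; it finishes at day 10.
Literature review has no prerequisites, so it starts at day 0 and finishes at day 2.
Figure drafting has to wait for literature review (finishes day 2); data cleaning (finishes day 10). The latest of these is day 10, so figure drafting runs day 10 to 10 + 2 = day 12.
For writing: figure drafting (finishes day 12); literature review (finishes day 2); data cleaning (finishes day 10). Taking the maximum gives a start of day 12, and it finishes at 12 + 6 = day 18.
Internal review needs all of writing (finishes day 18); literature review (finishes day 2). That puts its earliest start at day 18; it finishes at 18 + 4 = day 22.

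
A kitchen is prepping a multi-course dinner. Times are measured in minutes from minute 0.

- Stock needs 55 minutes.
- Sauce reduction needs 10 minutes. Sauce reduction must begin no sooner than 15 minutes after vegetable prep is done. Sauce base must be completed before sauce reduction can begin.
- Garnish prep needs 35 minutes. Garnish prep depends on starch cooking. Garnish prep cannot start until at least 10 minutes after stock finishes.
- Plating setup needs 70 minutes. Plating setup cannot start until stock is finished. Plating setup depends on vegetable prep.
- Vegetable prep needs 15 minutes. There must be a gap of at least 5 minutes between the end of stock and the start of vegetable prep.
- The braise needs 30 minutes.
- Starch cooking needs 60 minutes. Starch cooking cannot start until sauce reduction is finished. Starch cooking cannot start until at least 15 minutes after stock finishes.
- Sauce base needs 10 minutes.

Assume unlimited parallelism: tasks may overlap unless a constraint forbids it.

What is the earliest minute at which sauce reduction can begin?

90

Sauce base can start immediately at minute 0; it finishes at minute 10.
Nothing blocks stock, so it runs from minute 0 to minute 55.
Vegetable prep cannot begin until stock (finishes minute 55, plus 5-minute gap → minute 60). It runs from minute 60 to 60 + 15 = minute 75.
Sauce reduction waits on vegetable prep (finishes minute 75, plus 15-minute gap → minute 90); sauce base (finishes minute 10). The latest of these is minute 90, which is the earliest sauce reduction can start.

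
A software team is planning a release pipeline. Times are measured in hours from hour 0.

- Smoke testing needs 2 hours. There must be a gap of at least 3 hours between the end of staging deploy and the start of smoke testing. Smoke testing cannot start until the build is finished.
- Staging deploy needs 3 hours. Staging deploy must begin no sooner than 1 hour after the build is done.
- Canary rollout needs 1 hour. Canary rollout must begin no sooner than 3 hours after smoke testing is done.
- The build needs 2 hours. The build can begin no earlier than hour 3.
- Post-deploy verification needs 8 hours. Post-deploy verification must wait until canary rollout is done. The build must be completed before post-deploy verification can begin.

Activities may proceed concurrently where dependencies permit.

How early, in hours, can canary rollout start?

The build cannot begin until its own release at hour 3. It runs from hour 3 to 3 + 2 = hour 5.
Staging deploy waits on the build (finishes hour 5, plus 1-hour gap → hour 6), so it starts at hour 6 and finishes at 6 + 3 = hour 9.
For smoke testing: staging deploy (finishes hour 9, plus 3-hour gap → hour 12); the build (finishes hour 5). Taking the maximum gives a start of hour 12, and it finishes at 12 + 2 = hour 14.
Canary rollout waits on smoke testing (finishes hour 14, plus 3-hour gap → hour 17), so the earliest it can start is hour 17.

17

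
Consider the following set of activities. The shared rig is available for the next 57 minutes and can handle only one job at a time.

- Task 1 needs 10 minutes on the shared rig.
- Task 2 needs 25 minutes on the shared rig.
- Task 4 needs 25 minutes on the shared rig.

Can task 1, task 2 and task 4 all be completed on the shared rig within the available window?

No

Running back to back, the jobs need 10 + 25 + 25 = 60 minutes on the shared rig.
Since 60 > 57, they cannot all fit.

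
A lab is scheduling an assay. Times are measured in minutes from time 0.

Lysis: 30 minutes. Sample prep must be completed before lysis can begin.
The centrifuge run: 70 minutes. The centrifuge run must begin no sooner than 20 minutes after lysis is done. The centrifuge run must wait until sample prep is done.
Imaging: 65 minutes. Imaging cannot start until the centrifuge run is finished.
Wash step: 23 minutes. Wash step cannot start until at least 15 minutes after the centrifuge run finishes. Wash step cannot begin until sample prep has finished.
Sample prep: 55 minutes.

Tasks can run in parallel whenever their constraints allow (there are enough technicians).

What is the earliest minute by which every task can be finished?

Sample prep can start immediately at minute 0; it finishes at minute 55.
Lysis cannot begin until sample prep (finishes minute 55). It runs from minute 55 to 55 + 30 = minute 85.
The centrifuge run cannot start until lysis (finishes minute 85, plus 20-minute gap → minute 105); sample prep (finishes minute 55). The controlling bound is minute 105, so the centrifuge run finishes at 105 + 70 = minute 175.
After the centrifuge run (finishes minute 175), imaging can start at minute 175 and finishes at minute 240.
Wash step needs all of the centrifuge run (finishes minute 175, plus 15-minute gap → minute 190); sample prep (finishes minute 55). That puts its earliest start at minute 190; it finishes at 190 + 23 = minute 213.
All tasks are finished once the last one completes. Finish times: Sample prep at 55, Lysis at 85, The centrifuge run at 175, Wash step at 213, Imaging at 240. The latest is minute 240.

240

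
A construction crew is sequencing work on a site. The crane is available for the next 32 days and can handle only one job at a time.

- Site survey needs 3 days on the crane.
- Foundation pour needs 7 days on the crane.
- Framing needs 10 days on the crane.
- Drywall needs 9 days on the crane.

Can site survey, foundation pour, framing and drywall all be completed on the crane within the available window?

Yes

Running back to back, the jobs need 3 + 7 + 10 + 9 = 29 days on the crane.
Since 29 ≤ 32, they fit within the window.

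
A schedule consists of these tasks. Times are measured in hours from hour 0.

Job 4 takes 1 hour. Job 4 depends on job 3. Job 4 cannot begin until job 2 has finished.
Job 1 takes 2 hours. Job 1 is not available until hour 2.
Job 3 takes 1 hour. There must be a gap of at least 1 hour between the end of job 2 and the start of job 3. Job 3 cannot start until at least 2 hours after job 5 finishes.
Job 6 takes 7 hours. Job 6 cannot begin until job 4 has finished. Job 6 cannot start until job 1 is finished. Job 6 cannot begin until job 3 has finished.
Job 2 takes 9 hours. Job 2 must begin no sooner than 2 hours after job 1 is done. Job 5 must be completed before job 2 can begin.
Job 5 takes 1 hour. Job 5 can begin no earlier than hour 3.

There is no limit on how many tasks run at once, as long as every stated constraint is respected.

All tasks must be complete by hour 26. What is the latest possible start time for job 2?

Job 6 has no dependents, so it just needs to finish by hour 26. Starting by 26 − 7 = hour 19 achieves that.
Job 4 must finish before job 6 (must start by hour 19). With a 1-hour duration, job 4 must start by 19 − 1 = hour 18.
Job 3 has several dependents: job 4 (must start by hour 18); job 6 (must start by hour 19). The earliest of those limits is hour 18, so job 3 must start by 18 − 1 = hour 17.
Job 2 has several dependents: job 3 (must start by hour 17, minus 1-hour gap → hour 16); job 4 (must start by hour 18). The earliest of those limits is hour 16, so job 2 must start by 16 − 9 = hour 7.

7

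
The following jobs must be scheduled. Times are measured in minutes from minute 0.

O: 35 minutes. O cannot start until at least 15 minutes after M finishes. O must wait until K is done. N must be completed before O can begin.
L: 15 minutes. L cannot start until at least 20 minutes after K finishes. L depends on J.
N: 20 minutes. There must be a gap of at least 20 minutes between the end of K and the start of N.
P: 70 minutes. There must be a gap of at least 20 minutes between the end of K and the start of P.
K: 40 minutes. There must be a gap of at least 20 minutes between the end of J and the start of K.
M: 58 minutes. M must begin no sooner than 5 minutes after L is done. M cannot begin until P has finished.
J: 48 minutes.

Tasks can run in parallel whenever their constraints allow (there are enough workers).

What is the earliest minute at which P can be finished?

198

J can start immediately at minute 0; it finishes at minute 48.
After J (finishes minute 48, plus 20-minute gap → minute 68), K can start at minute 68 and finishes at minute 108.
P waits on K (finishes minute 108, plus 20-minute gap → minute 128), so it starts at minute 128 and finishes at 128 + 70 = minute 198.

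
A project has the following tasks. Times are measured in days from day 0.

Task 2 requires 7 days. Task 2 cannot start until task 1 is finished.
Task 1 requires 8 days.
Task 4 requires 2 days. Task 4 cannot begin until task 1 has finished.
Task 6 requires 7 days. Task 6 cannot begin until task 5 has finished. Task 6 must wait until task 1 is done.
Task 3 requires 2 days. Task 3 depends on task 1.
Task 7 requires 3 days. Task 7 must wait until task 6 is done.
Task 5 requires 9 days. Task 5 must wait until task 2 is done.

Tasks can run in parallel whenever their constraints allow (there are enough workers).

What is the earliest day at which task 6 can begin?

Nothing blocks task 1, so it runs from day 0 to day 8.
After task 1 (finishes day 8), task 2 can start at day 8 and finishes at day 15.
After task 2 (finishes day 15), task 5 can start at day 15 and finishes at day 24.
Task 6 waits on task 5 (finishes day 24); task 1 (finishes day 8). The latest of these is day 24, which is the earliest task 6 can start.

24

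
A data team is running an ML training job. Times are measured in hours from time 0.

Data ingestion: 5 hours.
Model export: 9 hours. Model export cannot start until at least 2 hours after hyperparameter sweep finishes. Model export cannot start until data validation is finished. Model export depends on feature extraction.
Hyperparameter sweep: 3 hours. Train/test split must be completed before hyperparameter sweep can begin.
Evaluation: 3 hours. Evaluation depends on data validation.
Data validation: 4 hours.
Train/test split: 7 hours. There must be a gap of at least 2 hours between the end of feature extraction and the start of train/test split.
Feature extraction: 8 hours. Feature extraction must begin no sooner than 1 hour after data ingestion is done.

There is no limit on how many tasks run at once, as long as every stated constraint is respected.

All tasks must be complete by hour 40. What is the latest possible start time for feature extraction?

Model export must finish by hour 40; it takes 9 hours, so it must start by 40 − 9 = hour 31.
Hyperparameter sweep must finish before model export (must start by hour 31, minus 2-hour gap → hour 29). With a 3-hour duration, hyperparameter sweep must start by 29 − 3 = hour 26.
Train/test split feeds into hyperparameter sweep (must start by hour 26); so train/test split must finish by hour 26 and therefore start by hour 19.
Feature extraction must finish in time for train/test split (must start by hour 19, minus 2-hour gap → hour 17); model export (must start by hour 31). The tightest is hour 17, so feature extraction must start by 17 − 8 = hour 9.

9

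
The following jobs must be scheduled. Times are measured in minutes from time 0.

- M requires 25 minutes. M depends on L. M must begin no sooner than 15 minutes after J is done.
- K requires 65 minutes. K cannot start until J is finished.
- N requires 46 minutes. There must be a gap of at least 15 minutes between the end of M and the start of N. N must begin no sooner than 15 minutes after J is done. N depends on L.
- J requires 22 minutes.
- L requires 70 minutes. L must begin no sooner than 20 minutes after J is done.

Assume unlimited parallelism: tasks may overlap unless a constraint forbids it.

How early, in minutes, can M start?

J can start immediately at minute 0; it finishes at minute 22.
L waits on J (finishes minute 22, plus 20-minute gap → minute 42), so it starts at minute 42 and finishes at 42 + 70 = minute 112.
M waits on L (finishes minute 112); J (finishes minute 22, plus 15-minute gap → minute 37). The latest of these is minute 112, which is the earliest M can start.

112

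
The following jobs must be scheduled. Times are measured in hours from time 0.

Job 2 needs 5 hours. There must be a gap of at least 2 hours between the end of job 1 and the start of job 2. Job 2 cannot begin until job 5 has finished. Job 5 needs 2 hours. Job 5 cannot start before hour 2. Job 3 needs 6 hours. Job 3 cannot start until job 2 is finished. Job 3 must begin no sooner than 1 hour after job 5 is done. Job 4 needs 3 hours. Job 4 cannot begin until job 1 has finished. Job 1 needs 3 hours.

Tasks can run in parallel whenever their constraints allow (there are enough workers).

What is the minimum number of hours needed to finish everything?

16

Job 5 waits on its own release at hour 2, so it starts at hour 2 and finishes at 2 + 2 = hour 4.
Job 1 can start immediately at hour 0; it finishes at hour 3.
Job 4 waits on job 1 (finishes hour 3), so it starts at hour 3 and finishes at 3 + 3 = hour 6.
Job 2 has to wait for job 1 (finishes hour 3, plus 2-hour gap → hour 5); job 5 (finishes hour 4). The latest of these is hour 5, so job 2 runs hour 5 to 5 + 5 = hour 10.
Job 3 cannot start until job 2 (finishes hour 10); job 5 (finishes hour 4, plus 1-hour gap → hour 5). The controlling bound is hour 10, so job 3 finishes at 10 + 6 = hour 16.
All tasks are finished once the last one completes. Finish times: Job 1 at 3, Job 2 at 10, Job 3 at 16, Job 4 at 6, Job 5 at 4. The latest is hour 16.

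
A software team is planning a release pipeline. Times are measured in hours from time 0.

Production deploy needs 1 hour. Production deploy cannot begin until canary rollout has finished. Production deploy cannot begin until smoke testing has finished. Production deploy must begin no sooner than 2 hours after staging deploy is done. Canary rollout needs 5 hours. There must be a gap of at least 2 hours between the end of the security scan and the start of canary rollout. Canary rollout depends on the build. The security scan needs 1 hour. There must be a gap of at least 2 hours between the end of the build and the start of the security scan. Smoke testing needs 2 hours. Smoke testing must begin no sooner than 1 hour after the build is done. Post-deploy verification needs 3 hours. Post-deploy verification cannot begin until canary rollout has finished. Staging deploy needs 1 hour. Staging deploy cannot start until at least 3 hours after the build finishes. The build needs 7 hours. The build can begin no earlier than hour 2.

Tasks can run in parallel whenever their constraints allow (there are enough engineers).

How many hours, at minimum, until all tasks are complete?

22

The build cannot begin until its own release at hour 2. It runs from hour 2 to 2 + 7 = hour 9.
After the build (finishes hour 9, plus 1-hour gap → hour 10), smoke testing can start at hour 10 and finishes at hour 12.
After the build (finishes hour 9, plus 3-hour gap → hour 12), staging deploy can start at hour 12 and finishes at hour 13.
The security scan waits on the build (finishes hour 9, plus 2-hour gap → hour 11), so it starts at hour 11 and finishes at 11 + 1 = hour 12.
Canary rollout has to wait for the security scan (finishes hour 12, plus 2-hour gap → hour 14); the build (finishes hour 9). The latest of these is hour 14, so canary rollout runs hour 14 to 14 + 5 = hour 19.
Post-deploy verification cannot begin until canary rollout (finishes hour 19). It runs from hour 19 to 19 + 3 = hour 22.
Production deploy has to wait for canary rollout (finishes hour 19); smoke testing (finishes hour 12); staging deploy (finishes hour 13, plus 2-hour gap → hour 15). The latest of these is hour 19, so production deploy runs hour 19 to 19 + 1 = hour 20.
All tasks are finished once the last one completes. Finish times: The build at 9, The security scan at 12, Staging deploy at 13, Smoke testing at 12, Canary rollout at 19, Production deploy at 20, Post-deploy verification at 22. The latest is hour 22.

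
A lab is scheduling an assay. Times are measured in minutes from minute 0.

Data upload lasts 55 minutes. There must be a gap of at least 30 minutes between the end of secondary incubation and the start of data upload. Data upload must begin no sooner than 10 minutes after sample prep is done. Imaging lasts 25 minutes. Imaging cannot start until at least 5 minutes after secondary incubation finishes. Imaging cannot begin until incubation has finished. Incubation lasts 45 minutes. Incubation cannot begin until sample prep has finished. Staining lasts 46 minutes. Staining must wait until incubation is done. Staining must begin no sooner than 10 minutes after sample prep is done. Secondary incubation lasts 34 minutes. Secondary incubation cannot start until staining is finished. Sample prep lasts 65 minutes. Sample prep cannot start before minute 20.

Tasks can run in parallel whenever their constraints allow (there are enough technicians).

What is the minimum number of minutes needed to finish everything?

295

Sample prep waits on its own release at minute 20, so it starts at minute 20 and finishes at 20 + 65 = minute 85.
Incubation waits on sample prep (finishes minute 85), so it starts at minute 85 and finishes at 85 + 45 = minute 130.
Staining cannot start until incubation (finishes minute 130); sample prep (finishes minute 85, plus 10-minute gap → minute 95). The controlling bound is minute 130, so staining finishes at 130 + 46 = minute 176.
Secondary incubation cannot begin until staining (finishes minute 176). It runs from minute 176 to 176 + 34 = minute 210.
Data upload has to wait for secondary incubation (finishes minute 210, plus 30-minute gap → minute 240); sample prep (finishes minute 85, plus 10-minute gap → minute 95). The latest of these is minute 240, so data upload runs minute 240 to 240 + 55 = minute 295.
For imaging: secondary incubation (finishes minute 210, plus 5-minute gap → minute 215); incubation (finishes minute 130). Taking the maximum gives a start of minute 215, and it finishes at 215 + 25 = minute 240.
All tasks are finished once the last one completes. Finish times: Sample prep at 85, Incubation at 130, Staining at 176, Secondary incubation at 210, Imaging at 240, Data upload at 295. The latest is minute 295.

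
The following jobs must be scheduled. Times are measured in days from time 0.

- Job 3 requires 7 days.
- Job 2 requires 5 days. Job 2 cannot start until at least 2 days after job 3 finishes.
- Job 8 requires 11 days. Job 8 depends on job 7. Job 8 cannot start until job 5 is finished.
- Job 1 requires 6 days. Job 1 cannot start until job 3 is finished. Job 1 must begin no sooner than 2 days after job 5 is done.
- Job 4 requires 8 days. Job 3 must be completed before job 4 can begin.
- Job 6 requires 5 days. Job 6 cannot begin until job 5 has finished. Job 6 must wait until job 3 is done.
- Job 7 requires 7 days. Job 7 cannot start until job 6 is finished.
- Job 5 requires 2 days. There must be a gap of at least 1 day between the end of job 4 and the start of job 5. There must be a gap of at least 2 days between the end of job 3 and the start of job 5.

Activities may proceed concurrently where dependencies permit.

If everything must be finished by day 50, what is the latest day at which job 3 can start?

To finish by day 50, job 2 (duration 5) must start no later than day 45.
To finish by day 50, job 1 (duration 6) must start no later than day 44.
To finish by day 50, job 8 (duration 11) must start no later than day 39.
Job 7 must finish before job 8 (must start by day 39). With a 7-day duration, job 7 must start by 39 − 7 = day 32.
Job 6 has to be done before job 7 (must start by day 32). That means finishing by day 32, i.e. starting by 32 − 5 = day 27.
Job 5 feeds job 1 (must start by day 44, minus 2-day gap → day 42); job 6 (must start by day 27); job 8 (must start by day 39). Taking the minimum, job 5 must finish by day 27 and start by 27 − 2 = day 25.
Job 4 has to be done before job 5 (must start by day 25, minus 1-day gap → day 24). That means finishing by day 24, i.e. starting by 24 − 8 = day 16.
Job 3 must finish in time for job 1 (must start by day 44); job 2 (must start by day 45, minus 2-day gap → day 43); job 4 (must start by day 16); job 5 (must start by day 25, minus 2-day gap → day 23); job 6 (must start by day 27). The tightest is day 16, so job 3 must start by 16 − 7 = day 9.

9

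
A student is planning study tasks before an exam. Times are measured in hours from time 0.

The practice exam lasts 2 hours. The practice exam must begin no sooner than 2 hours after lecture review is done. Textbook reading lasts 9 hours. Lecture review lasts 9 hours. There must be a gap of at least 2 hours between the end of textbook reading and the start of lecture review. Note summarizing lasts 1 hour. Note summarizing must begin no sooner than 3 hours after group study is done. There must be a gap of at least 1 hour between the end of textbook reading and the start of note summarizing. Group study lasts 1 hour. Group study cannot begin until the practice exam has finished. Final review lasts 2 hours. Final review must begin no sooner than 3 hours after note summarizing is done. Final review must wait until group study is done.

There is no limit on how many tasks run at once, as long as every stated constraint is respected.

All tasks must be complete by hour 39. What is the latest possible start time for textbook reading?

5

Final review must finish by hour 39; it takes 2 hours, so it must start by 39 − 2 = hour 37.
Note summarizing must finish before final review (must start by hour 37, minus 3-hour gap → hour 34). With a 1-hour duration, note summarizing must start by 34 − 1 = hour 33.
Group study must finish in time for note summarizing (must start by hour 33, minus 3-hour gap → hour 30); final review (must start by hour 37). The tightest is hour 30, so group study must start by 30 − 1 = hour 29.
The practice exam must finish before group study (must start by hour 29). With a 2-hour duration, the practice exam must start by 29 − 2 = hour 27.
Lecture review has to be done before the practice exam (must start by hour 27, minus 2-hour gap → hour 25). That means finishing by hour 25, i.e. starting by 25 − 9 = hour 16.
Textbook reading feeds lecture review (must start by hour 16, minus 2-hour gap → hour 14); note summarizing (must start by hour 33, minus 1-hour gap → hour 32). Taking the minimum, textbook reading must finish by hour 14 and start by 14 − 9 = hour 5.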